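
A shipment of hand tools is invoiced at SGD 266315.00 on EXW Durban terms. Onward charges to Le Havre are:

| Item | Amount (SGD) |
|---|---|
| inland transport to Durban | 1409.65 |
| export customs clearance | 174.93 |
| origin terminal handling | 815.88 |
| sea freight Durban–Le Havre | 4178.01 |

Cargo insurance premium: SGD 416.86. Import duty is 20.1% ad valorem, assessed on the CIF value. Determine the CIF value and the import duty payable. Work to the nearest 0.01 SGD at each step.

CIF value: SGD 273310.33; import duty: SGD 54935.38

CIF = EXW price + pre-shipment costs + freight + insurance
CIF = 266315.00 + 1409.65 + 174.93 + 815.88 + 4178.01 + 416.86 = 273310.33
Import duty = 273310.33 × 20.1% = 54935.38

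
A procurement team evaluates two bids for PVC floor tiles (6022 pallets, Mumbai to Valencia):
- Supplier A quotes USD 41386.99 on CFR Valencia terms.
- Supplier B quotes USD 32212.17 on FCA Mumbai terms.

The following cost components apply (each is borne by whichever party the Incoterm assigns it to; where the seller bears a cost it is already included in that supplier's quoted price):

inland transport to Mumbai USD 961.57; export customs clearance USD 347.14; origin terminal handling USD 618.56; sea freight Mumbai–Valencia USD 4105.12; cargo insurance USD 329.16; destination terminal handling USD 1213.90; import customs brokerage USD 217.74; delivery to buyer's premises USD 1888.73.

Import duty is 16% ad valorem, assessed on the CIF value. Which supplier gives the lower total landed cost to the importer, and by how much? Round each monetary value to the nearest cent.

Supplier A (CFR):
CIF value = CFR price + insurance = 41386.99 + 329.16 = 41716.15
Import duty = 41716.15 × 16% = 6674.58
Buyer bears (A): 329.16 + 1213.90 + 217.74 + 1888.73 = 3649.53
Landed cost (A) = invoice 41386.99 + 3649.53 + duty 6674.58 = 51711.10
Supplier B (FCA):
CIF value = FCA price + origin terminal + freight + insurance = 32212.17 + 618.56 + 4105.12 + 329.16 = 37265.01
Import duty = 37265.01 × 16% = 5962.40
Buyer bears (B): 618.56 + 4105.12 + 329.16 + 1213.90 + 217.74 + 1888.73 = 8373.21
Landed cost (B) = invoice 32212.17 + 8373.21 + duty 5962.40 = 46547.78
Difference = |51711.10 − 46547.78| = 5163.32

Supplier B is cheaper by USD 5163.32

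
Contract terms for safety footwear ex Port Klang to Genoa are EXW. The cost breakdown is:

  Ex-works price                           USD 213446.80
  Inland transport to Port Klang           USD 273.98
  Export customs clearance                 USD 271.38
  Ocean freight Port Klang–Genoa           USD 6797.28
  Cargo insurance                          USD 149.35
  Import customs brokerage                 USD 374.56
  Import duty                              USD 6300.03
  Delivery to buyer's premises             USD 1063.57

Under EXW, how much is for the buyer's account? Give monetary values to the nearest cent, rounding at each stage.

EXW: the seller makes goods available at their premises; the buyer bears all onward costs.
Seller's account: goods 213446.80 = 213446.80
Buyer's account: inland to port 273.98 + export clearance 271.38 + freight 6797.28 + insurance 149.35 + brokerage 374.56 + duty 6300.03 + delivery 1063.57 = 15230.15

Buyer's account: USD 15230.15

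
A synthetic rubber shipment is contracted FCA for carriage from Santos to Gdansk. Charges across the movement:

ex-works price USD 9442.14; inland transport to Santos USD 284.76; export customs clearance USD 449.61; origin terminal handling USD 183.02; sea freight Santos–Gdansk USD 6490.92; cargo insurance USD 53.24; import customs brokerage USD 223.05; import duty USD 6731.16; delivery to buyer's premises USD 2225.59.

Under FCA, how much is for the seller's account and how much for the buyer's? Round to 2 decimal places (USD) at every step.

FCA: the seller delivers export-cleared goods to the carrier; the buyer bears costs from that point.
Seller's account: goods 9442.14 + inland to port 284.76 + export clearance 449.61 = 10176.51
Buyer's account: origin terminal 183.02 + freight 6490.92 + insurance 53.24 + brokerage 223.05 + duty 6731.16 + delivery 2225.59 = 15906.98

Seller: USD 10176.51; buyer: USD 15906.98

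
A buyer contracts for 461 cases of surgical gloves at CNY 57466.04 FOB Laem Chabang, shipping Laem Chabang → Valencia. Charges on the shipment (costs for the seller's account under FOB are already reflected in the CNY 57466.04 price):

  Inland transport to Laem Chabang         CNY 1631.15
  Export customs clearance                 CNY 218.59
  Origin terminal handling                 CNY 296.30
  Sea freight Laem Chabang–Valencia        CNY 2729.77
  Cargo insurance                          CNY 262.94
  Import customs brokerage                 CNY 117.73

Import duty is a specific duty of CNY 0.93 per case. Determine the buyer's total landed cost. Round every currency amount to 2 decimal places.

FOB: the seller bears costs until goods are on board at the origin port; the buyer bears freight, insurance and all costs thereafter.
Already in the invoice (seller's account under FOB): inland to port, export clearance, origin terminal — exclude.
CIF value = FOB price + freight + insurance = 57466.04 + 2729.77 + 262.94 = 60458.75
Import duty = 461 × 0.93 = 428.73
Buyer bears: freight 2729.77 + insurance 262.94 + brokerage 117.73 + duty 428.73 = 3539.17
Landed cost = invoice 57466.04 + 3539.17 = 61005.21

Total landed cost: CNY 61005.21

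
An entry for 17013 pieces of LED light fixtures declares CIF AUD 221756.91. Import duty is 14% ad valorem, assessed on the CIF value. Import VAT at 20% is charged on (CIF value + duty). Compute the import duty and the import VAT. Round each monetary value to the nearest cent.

Import duty: AUD 31045.97; import VAT: AUD 50560.58

Import duty = 221756.91 × 14% = 31045.97
VAT base = CIF + duty = 221756.91 + 31045.97 = 252802.88
Import VAT = 252802.88 × 20% = 50560.58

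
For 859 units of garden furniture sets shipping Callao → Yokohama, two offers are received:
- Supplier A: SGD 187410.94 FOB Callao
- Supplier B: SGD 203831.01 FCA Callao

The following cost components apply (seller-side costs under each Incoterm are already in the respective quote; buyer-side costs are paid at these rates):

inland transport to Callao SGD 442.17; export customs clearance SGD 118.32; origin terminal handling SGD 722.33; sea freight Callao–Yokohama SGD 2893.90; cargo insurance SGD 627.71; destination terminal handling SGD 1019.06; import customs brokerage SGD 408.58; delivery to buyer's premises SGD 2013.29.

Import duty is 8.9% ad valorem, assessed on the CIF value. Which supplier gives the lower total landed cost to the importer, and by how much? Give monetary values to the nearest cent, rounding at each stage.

Supplier A is cheaper by SGD 18668.07

Supplier A (FOB):
CIF value = FOB price + freight + insurance = 187410.94 + 2893.90 + 627.71 = 190932.55
Import duty = 190932.55 × 8.9% = 16993.00
Buyer bears (A): 2893.90 + 627.71 + 1019.06 + 408.58 + 2013.29 = 6962.54
Landed cost (A) = invoice 187410.94 + 6962.54 + duty 16993.00 = 211366.48
Supplier B (FCA):
CIF value = FCA price + origin terminal + freight + insurance = 203831.01 + 722.33 + 2893.90 + 627.71 = 208074.95
Import duty = 208074.95 × 8.9% = 18518.67
Buyer bears (B): 722.33 + 2893.90 + 627.71 + 1019.06 + 408.58 + 2013.29 = 7684.87
Landed cost (B) = invoice 203831.01 + 7684.87 + duty 18518.67 = 230034.55
Difference = |211366.48 − 230034.55| = 18668.07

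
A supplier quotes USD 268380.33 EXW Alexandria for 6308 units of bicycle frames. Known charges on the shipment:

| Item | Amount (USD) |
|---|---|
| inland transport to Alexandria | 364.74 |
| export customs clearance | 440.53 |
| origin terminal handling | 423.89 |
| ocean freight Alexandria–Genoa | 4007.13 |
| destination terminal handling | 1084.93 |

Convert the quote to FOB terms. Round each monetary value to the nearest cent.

FOB price: USD 269609.49

Not relevant to the conversion: destination terminal, freight — on the buyer under both terms; not part of either seller's price.
From EXW to FOB, the seller additionally bears: inland to port, export clearance, origin terminal.
FOB price = 268380.33 + 364.74 + 440.53 + 423.89 = 269609.49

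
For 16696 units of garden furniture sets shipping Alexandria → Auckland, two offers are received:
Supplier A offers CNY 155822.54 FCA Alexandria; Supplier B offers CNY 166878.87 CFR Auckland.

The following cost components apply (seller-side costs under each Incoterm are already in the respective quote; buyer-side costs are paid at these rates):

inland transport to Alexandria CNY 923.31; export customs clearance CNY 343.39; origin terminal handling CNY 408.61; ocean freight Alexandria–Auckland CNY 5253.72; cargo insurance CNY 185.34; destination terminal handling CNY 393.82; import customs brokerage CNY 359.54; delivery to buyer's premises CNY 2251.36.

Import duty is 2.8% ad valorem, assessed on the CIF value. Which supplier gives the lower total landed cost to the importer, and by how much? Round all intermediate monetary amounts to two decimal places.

Supplier A is cheaper by CNY 5545.03

Supplier A (FCA):
CIF value = FCA price + origin terminal + freight + insurance = 155822.54 + 408.61 + 5253.72 + 185.34 = 161670.21
Import duty = 161670.21 × 2.8% = 4526.77
Buyer bears (A): 408.61 + 5253.72 + 185.34 + 393.82 + 359.54 + 2251.36 = 8852.39
Landed cost (A) = invoice 155822.54 + 8852.39 + duty 4526.77 = 169201.70
Supplier B (CFR):
CIF value = CFR price + insurance = 166878.87 + 185.34 = 167064.21
Import duty = 167064.21 × 2.8% = 4677.80
Buyer bears (B): 185.34 + 393.82 + 359.54 + 2251.36 = 3190.06
Landed cost (B) = invoice 166878.87 + 3190.06 + duty 4677.80 = 174746.73
Difference = |169201.70 − 174746.73| = 5545.03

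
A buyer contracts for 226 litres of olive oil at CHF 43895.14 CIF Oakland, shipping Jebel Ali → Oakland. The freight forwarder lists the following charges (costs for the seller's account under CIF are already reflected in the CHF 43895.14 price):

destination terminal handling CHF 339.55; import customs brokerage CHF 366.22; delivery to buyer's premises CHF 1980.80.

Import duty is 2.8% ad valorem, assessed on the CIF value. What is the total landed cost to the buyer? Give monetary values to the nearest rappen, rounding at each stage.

CIF: the seller pays costs through ocean freight and marine insurance to the destination port.
The CIF price already equals the CIF value: 43895.14
Import duty = 43895.14 × 2.8% = 1229.06
Buyer bears: destination terminal 339.55 + brokerage 366.22 + delivery 1980.80 + duty 1229.06 = 3915.63
Landed cost = invoice 43895.14 + 3915.63 = 47810.77

Total landed cost: CHF 47810.77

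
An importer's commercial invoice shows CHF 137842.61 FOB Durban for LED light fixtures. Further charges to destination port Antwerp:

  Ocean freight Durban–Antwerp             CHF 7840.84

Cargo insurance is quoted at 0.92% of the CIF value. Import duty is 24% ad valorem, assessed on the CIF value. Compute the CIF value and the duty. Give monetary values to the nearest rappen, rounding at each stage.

CIF value: CHF 147036.18; import duty: CHF 35288.68

Let C be the CIF value. C = FOB price + freight + 0.92% × C
C − 0.92% × C = 137842.61 + 7840.84
0.9908 × C = 145683.45
C = 145683.45 / 0.9908 = 147036.18
Insurance premium = 0.92% × 147036.18 = 1352.73
Import duty = 147036.18 × 24% = 35288.68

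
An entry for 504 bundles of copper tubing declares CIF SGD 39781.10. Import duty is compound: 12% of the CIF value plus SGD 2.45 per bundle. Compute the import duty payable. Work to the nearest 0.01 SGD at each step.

Ad valorem component: 39781.10 × 12% = 4773.73
Specific component: 504 × 2.45 = 1234.80
Import duty = 4773.73 + 1234.80 = 6008.53

Import duty: SGD 6008.53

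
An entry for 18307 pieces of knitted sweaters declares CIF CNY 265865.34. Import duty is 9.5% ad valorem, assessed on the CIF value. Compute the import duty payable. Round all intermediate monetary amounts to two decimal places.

Import duty = 265865.34 × 9.5% = 25257.21

Import duty: CNY 25257.21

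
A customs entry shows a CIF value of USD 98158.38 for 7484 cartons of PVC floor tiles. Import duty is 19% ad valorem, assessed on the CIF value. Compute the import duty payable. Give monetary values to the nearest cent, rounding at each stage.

Import duty = 98158.38 × 19% = 18650.09

Import duty: USD 18650.09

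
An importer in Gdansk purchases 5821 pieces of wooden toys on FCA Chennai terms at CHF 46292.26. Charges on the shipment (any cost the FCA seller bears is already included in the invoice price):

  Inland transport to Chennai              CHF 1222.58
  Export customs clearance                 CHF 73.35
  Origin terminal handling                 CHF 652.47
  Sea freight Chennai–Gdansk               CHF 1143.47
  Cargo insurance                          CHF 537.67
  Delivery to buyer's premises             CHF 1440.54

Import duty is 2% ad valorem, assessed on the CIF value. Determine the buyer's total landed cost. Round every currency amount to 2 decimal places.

FCA: the seller delivers export-cleared goods to the carrier; the buyer bears costs from that point.
Already in the invoice (seller's account under FCA): inland to port, export clearance — exclude.
CIF value = FCA price + origin terminal + freight + insurance = 46292.26 + 652.47 + 1143.47 + 537.67 = 48625.87
Import duty = 48625.87 × 2% = 972.52
Buyer bears: origin terminal 652.47 + freight 1143.47 + insurance 537.67 + delivery 1440.54 + duty 972.52 = 4746.67
Landed cost = invoice 46292.26 + 4746.67 = 51038.93

Total landed cost: CHF 51038.93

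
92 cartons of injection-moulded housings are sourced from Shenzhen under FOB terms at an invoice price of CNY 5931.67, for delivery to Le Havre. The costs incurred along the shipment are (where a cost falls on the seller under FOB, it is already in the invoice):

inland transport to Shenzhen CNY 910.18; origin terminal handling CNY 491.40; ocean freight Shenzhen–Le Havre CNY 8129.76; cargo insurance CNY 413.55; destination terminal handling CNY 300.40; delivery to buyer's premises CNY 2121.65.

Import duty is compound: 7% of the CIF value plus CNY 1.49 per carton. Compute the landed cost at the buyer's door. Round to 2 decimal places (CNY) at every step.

Total landed cost: CNY 18047.36

FOB: the seller bears costs until goods are on board at the origin port; the buyer bears freight, insurance and all costs thereafter.
Already in the invoice (seller's account under FOB): inland to port, origin terminal — exclude.
CIF value = FOB price + freight + insurance = 5931.67 + 8129.76 + 413.55 = 14474.98
Ad valorem component: 14474.98 × 7% = 1013.25
Specific component: 92 × 1.49 = 137.08
Import duty = 1013.25 + 137.08 = 1150.33
Buyer bears: freight 8129.76 + insurance 413.55 + destination terminal 300.40 + delivery 2121.65 + duty 1150.33 = 12115.69
Landed cost = invoice 5931.67 + 12115.69 = 18047.36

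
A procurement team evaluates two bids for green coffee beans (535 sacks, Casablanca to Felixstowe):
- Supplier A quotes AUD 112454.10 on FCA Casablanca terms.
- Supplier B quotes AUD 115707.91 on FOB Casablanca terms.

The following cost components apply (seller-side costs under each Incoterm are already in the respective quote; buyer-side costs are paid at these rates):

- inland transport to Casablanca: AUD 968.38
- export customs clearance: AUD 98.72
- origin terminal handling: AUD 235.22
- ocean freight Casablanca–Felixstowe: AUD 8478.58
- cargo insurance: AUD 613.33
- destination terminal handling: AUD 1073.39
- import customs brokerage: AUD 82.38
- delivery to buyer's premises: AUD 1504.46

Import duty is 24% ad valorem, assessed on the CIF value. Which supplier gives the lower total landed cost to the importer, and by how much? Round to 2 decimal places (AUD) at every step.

Supplier A (FCA):
CIF value = FCA price + origin terminal + freight + insurance = 112454.10 + 235.22 + 8478.58 + 613.33 = 121781.23
Import duty = 121781.23 × 24% = 29227.50
Buyer bears (A): 235.22 + 8478.58 + 613.33 + 1073.39 + 82.38 + 1504.46 = 11987.36
Landed cost (A) = invoice 112454.10 + 11987.36 + duty 29227.50 = 153668.96
Supplier B (FOB):
CIF value = FOB price + freight + insurance = 115707.91 + 8478.58 + 613.33 = 124799.82
Import duty = 124799.82 × 24% = 29951.96
Buyer bears (B): 8478.58 + 613.33 + 1073.39 + 82.38 + 1504.46 = 11752.14
Landed cost (B) = invoice 115707.91 + 11752.14 + duty 29951.96 = 157412.01
Difference = |153668.96 − 157412.01| = 3743.05

Supplier A is cheaper by AUD 3743.05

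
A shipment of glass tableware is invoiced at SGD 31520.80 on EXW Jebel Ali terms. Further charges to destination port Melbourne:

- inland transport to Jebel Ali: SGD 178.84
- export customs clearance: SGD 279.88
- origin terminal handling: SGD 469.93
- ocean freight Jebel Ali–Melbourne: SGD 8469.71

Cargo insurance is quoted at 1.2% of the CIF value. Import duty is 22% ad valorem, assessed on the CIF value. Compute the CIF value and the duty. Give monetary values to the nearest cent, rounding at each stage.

Let C be the CIF value. C = EXW price + pre-shipment costs + freight + 1.2% × C
C − 1.2% × C = 31520.80 + 178.84 + 279.88 + 469.93 + 8469.71
0.988 × C = 40919.16
C = 40919.16 / 0.988 = 41416.15
Insurance premium = 1.2% × 41416.15 = 496.99
Import duty = 41416.15 × 22% = 9111.55

CIF value: SGD 41416.15; import duty: SGD 9111.55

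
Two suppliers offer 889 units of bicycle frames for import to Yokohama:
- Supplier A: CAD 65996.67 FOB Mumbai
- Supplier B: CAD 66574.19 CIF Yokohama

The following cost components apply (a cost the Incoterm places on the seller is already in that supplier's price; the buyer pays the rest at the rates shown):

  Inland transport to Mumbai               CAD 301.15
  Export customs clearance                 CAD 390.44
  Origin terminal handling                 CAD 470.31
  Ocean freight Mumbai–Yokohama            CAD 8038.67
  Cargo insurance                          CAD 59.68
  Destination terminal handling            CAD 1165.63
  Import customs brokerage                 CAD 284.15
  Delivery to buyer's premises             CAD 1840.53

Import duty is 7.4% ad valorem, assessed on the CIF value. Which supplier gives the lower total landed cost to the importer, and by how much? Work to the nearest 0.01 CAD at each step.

Supplier A (FOB):
CIF value = FOB price + freight + insurance = 65996.67 + 8038.67 + 59.68 = 74095.02
Import duty = 74095.02 × 7.4% = 5483.03
Buyer bears (A): 8038.67 + 59.68 + 1165.63 + 284.15 + 1840.53 = 11388.66
Landed cost (A) = invoice 65996.67 + 11388.66 + duty 5483.03 = 82868.36
Supplier B (CIF):
The CIF price already equals the CIF value: 66574.19
Import duty = 66574.19 × 7.4% = 4926.49
Buyer bears (B): 1165.63 + 284.15 + 1840.53 = 3290.31
Landed cost (B) = invoice 66574.19 + 3290.31 + duty 4926.49 = 74790.99
Difference = |82868.36 − 74790.99| = 8077.37

Supplier B is cheaper by CAD 8077.37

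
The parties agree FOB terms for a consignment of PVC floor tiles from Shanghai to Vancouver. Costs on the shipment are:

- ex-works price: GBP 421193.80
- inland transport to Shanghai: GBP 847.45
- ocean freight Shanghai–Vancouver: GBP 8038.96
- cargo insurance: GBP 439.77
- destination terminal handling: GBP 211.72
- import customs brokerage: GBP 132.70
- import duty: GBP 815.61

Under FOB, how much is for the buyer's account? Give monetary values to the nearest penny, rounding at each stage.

Buyer's account: GBP 9638.76

FOB: the seller bears costs until goods are on board at the origin port; the buyer bears freight, insurance and all costs thereafter.
Seller's account: goods 421193.80 + inland to port 847.45 = 422041.25
Buyer's account: freight 8038.96 + insurance 439.77 + destination terminal 211.72 + brokerage 132.70 + duty 815.61 = 9638.76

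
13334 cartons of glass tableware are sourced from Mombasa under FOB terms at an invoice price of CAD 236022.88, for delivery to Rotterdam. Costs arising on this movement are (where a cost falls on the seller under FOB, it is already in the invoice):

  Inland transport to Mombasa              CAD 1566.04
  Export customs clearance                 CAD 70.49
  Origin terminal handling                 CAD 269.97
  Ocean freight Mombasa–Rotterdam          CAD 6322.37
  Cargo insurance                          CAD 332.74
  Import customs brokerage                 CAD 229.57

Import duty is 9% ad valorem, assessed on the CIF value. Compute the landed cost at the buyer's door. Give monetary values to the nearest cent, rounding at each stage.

Total landed cost: CAD 264748.58

FOB: the seller bears costs until goods are on board at the origin port; the buyer bears freight, insurance and all costs thereafter.
Already in the invoice (seller's account under FOB): inland to port, export clearance, origin terminal — exclude.
CIF value = FOB price + freight + insurance = 236022.88 + 6322.37 + 332.74 = 242677.99
Import duty = 242677.99 × 9% = 21841.02
Buyer bears: freight 6322.37 + insurance 332.74 + brokerage 229.57 + duty 21841.02 = 28725.70
Landed cost = invoice 236022.88 + 28725.70 = 264748.58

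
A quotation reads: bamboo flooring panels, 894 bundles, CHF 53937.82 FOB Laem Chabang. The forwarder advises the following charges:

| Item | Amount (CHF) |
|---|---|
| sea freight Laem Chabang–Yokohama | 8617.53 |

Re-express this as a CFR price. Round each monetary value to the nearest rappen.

From FOB to CFR, the seller additionally bears: freight.
CFR price = 53937.82 + 8617.53 = 62555.35

CFR price: CHF 62555.35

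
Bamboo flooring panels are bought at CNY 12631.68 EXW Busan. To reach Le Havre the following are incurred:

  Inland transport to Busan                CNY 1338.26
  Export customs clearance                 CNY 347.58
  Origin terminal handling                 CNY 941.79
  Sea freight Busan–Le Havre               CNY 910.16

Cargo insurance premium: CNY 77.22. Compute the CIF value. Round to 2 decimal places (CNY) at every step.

CIF = EXW price + pre-shipment costs + freight + insurance
CIF = 12631.68 + 1338.26 + 347.58 + 941.79 + 910.16 + 77.22 = 16246.69

CIF value: CNY 16246.69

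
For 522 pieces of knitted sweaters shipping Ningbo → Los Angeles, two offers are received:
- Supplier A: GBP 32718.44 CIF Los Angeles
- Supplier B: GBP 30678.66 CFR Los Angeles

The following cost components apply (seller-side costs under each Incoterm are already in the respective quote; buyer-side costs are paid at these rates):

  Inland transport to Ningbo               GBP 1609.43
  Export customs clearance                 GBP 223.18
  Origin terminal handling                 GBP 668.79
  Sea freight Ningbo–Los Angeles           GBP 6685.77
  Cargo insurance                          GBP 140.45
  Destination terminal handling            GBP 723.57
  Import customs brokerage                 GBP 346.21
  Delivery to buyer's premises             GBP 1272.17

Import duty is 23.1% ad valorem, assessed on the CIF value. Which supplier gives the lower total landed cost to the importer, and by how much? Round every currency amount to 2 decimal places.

Supplier B is cheaper by GBP 2338.08

Supplier A (CIF):
The CIF price already equals the CIF value: 32718.44
Import duty = 32718.44 × 23.1% = 7557.96
Buyer bears (A): 723.57 + 346.21 + 1272.17 = 2341.95
Landed cost (A) = invoice 32718.44 + 2341.95 + duty 7557.96 = 42618.35
Supplier B (CFR):
CIF value = CFR price + insurance = 30678.66 + 140.45 = 30819.11
Import duty = 30819.11 × 23.1% = 7119.21
Buyer bears (B): 140.45 + 723.57 + 346.21 + 1272.17 = 2482.40
Landed cost (B) = invoice 30678.66 + 2482.40 + duty 7119.21 = 40280.27
Difference = |42618.35 − 40280.27| = 2338.08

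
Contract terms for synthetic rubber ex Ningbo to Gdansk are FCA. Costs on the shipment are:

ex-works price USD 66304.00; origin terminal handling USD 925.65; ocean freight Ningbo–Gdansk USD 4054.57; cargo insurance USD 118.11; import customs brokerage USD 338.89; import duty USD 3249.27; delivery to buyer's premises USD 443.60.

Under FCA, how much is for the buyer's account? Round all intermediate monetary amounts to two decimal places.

FCA: the seller delivers export-cleared goods to the carrier; the buyer bears costs from that point.
Seller's account: goods 66304.00 = 66304.00
Buyer's account: origin terminal 925.65 + freight 4054.57 + insurance 118.11 + brokerage 338.89 + duty 3249.27 + delivery 443.60 = 9130.09

Buyer's account: USD 9130.09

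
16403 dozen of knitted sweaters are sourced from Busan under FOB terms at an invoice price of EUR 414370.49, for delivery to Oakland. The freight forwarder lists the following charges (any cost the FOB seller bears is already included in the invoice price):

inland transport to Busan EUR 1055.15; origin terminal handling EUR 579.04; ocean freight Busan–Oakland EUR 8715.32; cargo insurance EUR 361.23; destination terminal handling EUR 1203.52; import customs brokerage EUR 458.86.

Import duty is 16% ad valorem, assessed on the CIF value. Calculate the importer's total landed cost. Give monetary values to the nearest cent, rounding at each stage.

Total landed cost: EUR 492860.95

FOB: the seller bears costs until goods are on board at the origin port; the buyer bears freight, insurance and all costs thereafter.
Already in the invoice (seller's account under FOB): inland to port, origin terminal — exclude.
CIF value = FOB price + freight + insurance = 414370.49 + 8715.32 + 361.23 = 423447.04
Import duty = 423447.04 × 16% = 67751.53
Buyer bears: freight 8715.32 + insurance 361.23 + destination terminal 1203.52 + brokerage 458.86 + duty 67751.53 = 78490.46
Landed cost = invoice 414370.49 + 78490.46 = 492860.95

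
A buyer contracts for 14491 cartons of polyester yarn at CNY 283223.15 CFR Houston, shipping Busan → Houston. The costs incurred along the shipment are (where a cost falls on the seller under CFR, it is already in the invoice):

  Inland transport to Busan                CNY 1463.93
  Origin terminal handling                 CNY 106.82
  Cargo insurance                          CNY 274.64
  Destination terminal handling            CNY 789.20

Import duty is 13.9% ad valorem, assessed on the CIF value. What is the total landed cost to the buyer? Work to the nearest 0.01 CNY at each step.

CFR: the seller pays costs through ocean freight to the destination port, but not insurance.
Already in the invoice (seller's account under CFR): inland to port, origin terminal — exclude.
CIF value = CFR price + insurance = 283223.15 + 274.64 = 283497.79
Import duty = 283497.79 × 13.9% = 39406.19
Buyer bears: insurance 274.64 + destination terminal 789.20 + duty 39406.19 = 40470.03
Landed cost = invoice 283223.15 + 40470.03 = 323693.18

Total landed cost: CNY 323693.18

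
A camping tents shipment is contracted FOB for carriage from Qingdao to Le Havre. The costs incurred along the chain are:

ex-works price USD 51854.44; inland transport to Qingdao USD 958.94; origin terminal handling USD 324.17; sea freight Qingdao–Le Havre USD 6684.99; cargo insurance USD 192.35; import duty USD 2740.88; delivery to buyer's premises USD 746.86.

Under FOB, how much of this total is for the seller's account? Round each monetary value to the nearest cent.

FOB: the seller bears costs until goods are on board at the origin port; the buyer bears freight, insurance and all costs thereafter.
Seller's account: goods 51854.44 + inland to port 958.94 + origin terminal 324.17 = 53137.55
Buyer's account: freight 6684.99 + insurance 192.35 + duty 2740.88 + delivery 746.86 = 10365.08

Seller's account: USD 53137.55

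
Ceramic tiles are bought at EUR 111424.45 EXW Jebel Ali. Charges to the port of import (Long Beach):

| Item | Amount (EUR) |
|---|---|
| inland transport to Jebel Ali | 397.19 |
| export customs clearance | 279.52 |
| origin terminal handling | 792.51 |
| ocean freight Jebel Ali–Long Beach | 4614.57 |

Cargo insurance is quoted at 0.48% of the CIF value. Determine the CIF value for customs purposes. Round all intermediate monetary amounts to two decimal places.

CIF value: EUR 118075.00

Let C be the CIF value. C = EXW price + pre-shipment costs + freight + 0.48% × C
C − 0.48% × C = 111424.45 + 397.19 + 279.52 + 792.51 + 4614.57
0.9952 × C = 117508.24
C = 117508.24 / 0.9952 = 118075.00
Insurance premium = 0.48% × 118075.00 = 566.76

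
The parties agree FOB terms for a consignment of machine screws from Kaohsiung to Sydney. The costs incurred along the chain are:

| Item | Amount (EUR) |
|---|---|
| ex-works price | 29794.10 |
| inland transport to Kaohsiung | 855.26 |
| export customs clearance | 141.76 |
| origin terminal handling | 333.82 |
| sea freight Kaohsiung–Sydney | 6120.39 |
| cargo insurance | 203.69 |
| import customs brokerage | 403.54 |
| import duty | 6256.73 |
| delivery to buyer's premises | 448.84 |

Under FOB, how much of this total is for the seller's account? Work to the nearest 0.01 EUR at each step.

Seller's account: EUR 31124.94

FOB: the seller bears costs until goods are on board at the origin port; the buyer bears freight, insurance and all costs thereafter.
Seller's account: goods 29794.10 + inland to port 855.26 + export clearance 141.76 + origin terminal 333.82 = 31124.94
Buyer's account: freight 6120.39 + insurance 203.69 + brokerage 403.54 + duty 6256.73 + delivery 448.84 = 13433.19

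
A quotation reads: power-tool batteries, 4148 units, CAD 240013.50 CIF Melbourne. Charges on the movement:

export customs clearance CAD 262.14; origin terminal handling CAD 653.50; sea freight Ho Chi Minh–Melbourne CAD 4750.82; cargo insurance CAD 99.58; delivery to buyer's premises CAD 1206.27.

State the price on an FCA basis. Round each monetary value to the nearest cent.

Not relevant to the conversion: export clearance — on the seller under both CIF and FCA; already in the CIF price and stays in the FCA price. delivery — on the buyer under both terms; not part of either seller's price.
From CIF to FCA, the seller no longer bears: origin terminal, freight, insurance.
FCA price = 240013.50 − 653.50 − 4750.82 − 99.58 = 234509.60

FCA price: CAD 234509.60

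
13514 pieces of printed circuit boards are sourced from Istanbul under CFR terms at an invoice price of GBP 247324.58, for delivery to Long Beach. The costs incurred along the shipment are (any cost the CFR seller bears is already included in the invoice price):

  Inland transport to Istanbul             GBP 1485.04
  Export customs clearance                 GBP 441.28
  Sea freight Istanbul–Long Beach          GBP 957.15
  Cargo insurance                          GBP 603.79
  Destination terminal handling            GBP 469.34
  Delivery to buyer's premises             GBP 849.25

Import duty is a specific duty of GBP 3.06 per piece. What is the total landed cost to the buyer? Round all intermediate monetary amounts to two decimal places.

Total landed cost: GBP 290599.80

CFR: the seller pays costs through ocean freight to the destination port, but not insurance.
Already in the invoice (seller's account under CFR): inland to port, export clearance, freight — exclude.
CIF value = CFR price + insurance = 247324.58 + 603.79 = 247928.37
Import duty = 13514 × 3.06 = 41352.84
Buyer bears: insurance 603.79 + destination terminal 469.34 + delivery 849.25 + duty 41352.84 = 43275.22
Landed cost = invoice 247324.58 + 43275.22 = 290599.80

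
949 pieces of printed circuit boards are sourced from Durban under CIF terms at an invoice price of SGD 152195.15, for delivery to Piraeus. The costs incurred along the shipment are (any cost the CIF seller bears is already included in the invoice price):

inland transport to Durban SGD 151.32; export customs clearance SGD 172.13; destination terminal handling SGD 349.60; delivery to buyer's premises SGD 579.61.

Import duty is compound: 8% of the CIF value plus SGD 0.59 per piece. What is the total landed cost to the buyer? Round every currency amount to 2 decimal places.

Total landed cost: SGD 165859.88

CIF: the seller pays costs through ocean freight and marine insurance to the destination port.
Already in the invoice (seller's account under CIF): inland to port, export clearance — exclude.
The CIF price already equals the CIF value: 152195.15
Ad valorem component: 152195.15 × 8% = 12175.61
Specific component: 949 × 0.59 = 559.91
Import duty = 12175.61 + 559.91 = 12735.52
Buyer bears: destination terminal 349.60 + delivery 579.61 + duty 12735.52 = 13664.73
Landed cost = invoice 152195.15 + 13664.73 = 165859.88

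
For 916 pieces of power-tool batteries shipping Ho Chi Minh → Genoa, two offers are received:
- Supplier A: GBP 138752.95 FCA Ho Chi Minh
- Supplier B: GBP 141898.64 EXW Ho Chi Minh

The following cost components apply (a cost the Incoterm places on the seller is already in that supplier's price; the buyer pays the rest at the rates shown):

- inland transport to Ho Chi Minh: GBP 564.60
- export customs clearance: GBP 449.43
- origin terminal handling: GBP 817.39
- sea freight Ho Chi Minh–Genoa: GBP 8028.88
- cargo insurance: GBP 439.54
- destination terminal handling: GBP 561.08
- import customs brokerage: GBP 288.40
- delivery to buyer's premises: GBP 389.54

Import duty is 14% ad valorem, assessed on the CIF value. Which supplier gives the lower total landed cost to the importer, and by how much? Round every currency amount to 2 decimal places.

Supplier A is cheaper by GBP 4742.08

Supplier A (FCA):
CIF value = FCA price + origin terminal + freight + insurance = 138752.95 + 817.39 + 8028.88 + 439.54 = 148038.76
Import duty = 148038.76 × 14% = 20725.43
Buyer bears (A): 817.39 + 8028.88 + 439.54 + 561.08 + 288.40 + 389.54 = 10524.83
Landed cost (A) = invoice 138752.95 + 10524.83 + duty 20725.43 = 170003.21
Supplier B (EXW):
CIF value = EXW price + inland to port + export clearance + origin terminal + freight + insurance = 141898.64 + 564.60 + 449.43 + 817.39 + 8028.88 + 439.54 = 152198.48
Import duty = 152198.48 × 14% = 21307.79
Buyer bears (B): 564.60 + 449.43 + 817.39 + 8028.88 + 439.54 + 561.08 + 288.40 + 389.54 = 11538.86
Landed cost (B) = invoice 141898.64 + 11538.86 + duty 21307.79 = 174745.29
Difference = |170003.21 − 174745.29| = 4742.08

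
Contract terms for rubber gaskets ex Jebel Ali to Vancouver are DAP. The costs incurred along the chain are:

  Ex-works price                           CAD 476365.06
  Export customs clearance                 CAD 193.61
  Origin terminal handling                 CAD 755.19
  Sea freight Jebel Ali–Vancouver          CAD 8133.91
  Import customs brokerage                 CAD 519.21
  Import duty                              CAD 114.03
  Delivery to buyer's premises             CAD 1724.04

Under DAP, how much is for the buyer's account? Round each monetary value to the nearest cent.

DAP: the seller bears all costs to the named destination except import duty and clearance.
Seller's account: goods 476365.06 + export clearance 193.61 + origin terminal 755.19 + freight 8133.91 + delivery 1724.04 = 487171.81
Buyer's account: brokerage 519.21 + duty 114.03 = 633.24

Buyer's account: CAD 633.24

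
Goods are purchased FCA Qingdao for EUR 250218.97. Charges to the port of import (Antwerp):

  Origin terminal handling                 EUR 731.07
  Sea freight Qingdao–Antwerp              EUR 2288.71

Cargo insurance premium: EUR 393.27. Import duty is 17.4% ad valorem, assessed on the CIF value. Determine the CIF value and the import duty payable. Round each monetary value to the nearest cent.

CIF = FCA price + pre-shipment costs + freight + insurance
CIF = 250218.97 + 731.07 + 2288.71 + 393.27 = 253632.02
Import duty = 253632.02 × 17.4% = 44131.97

CIF value: EUR 253632.02; import duty: EUR 44131.97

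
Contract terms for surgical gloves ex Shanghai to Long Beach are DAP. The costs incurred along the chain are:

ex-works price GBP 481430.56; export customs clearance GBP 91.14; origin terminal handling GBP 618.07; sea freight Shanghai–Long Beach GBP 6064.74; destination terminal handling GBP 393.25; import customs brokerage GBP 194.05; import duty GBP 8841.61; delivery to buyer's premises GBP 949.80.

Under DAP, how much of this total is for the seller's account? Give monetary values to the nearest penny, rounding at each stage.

Seller's account: GBP 489547.56

DAP: the seller bears all costs to the named destination except import duty and clearance.
Seller's account: goods 481430.56 + export clearance 91.14 + origin terminal 618.07 + freight 6064.74 + destination terminal 393.25 + delivery 949.80 = 489547.56
Buyer's account: brokerage 194.05 + duty 8841.61 = 9035.66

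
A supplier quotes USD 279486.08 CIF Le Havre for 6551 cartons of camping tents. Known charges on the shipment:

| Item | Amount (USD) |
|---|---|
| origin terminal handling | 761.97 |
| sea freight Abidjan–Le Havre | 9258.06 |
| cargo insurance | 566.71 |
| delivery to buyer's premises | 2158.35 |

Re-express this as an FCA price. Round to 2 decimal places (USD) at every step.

FCA price: USD 268899.34

Not relevant to the conversion: delivery — on the buyer under both terms; not part of either seller's price.
From CIF to FCA, the seller no longer bears: origin terminal, freight, insurance.
FCA price = 279486.08 − 761.97 − 9258.06 − 566.71 = 268899.34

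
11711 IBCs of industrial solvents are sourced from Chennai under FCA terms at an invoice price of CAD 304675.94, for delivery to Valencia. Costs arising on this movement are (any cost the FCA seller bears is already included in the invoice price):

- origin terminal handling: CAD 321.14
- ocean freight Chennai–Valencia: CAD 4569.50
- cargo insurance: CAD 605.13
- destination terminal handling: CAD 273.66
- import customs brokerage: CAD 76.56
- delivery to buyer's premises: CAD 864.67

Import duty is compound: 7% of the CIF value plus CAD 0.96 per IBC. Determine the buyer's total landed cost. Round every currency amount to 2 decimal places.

FCA: the seller delivers export-cleared goods to the carrier; the buyer bears costs from that point.
CIF value = FCA price + origin terminal + freight + insurance = 304675.94 + 321.14 + 4569.50 + 605.13 = 310171.71
Ad valorem component: 310171.71 × 7% = 21712.02
Specific component: 11711 × 0.96 = 11242.56
Import duty = 21712.02 + 11242.56 = 32954.58
Buyer bears: origin terminal 321.14 + freight 4569.50 + insurance 605.13 + destination terminal 273.66 + brokerage 76.56 + delivery 864.67 + duty 32954.58 = 39665.24
Landed cost = invoice 304675.94 + 39665.24 = 344341.18

Total landed cost: CAD 344341.18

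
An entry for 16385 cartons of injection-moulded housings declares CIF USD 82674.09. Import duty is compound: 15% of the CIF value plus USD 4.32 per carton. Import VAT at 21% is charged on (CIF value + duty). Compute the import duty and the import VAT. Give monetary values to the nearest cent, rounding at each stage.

Import duty: USD 83184.31; import VAT: USD 34830.26

Ad valorem component: 82674.09 × 15% = 12401.11
Specific component: 16385 × 4.32 = 70783.20
Import duty = 12401.11 + 70783.20 = 83184.31
VAT base = CIF + duty = 82674.09 + 83184.31 = 165858.40
Import VAT = 165858.40 × 21% = 34830.26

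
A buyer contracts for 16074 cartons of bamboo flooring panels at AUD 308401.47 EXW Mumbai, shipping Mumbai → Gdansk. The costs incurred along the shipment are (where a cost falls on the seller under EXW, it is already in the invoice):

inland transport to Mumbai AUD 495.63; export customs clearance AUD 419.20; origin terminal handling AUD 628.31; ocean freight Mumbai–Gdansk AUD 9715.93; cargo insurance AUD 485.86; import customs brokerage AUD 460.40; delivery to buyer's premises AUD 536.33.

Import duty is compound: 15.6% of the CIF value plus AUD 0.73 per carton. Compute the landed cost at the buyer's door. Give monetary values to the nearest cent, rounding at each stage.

EXW: the seller makes goods available at their premises; the buyer bears all onward costs.
CIF value = EXW price + inland to port + export clearance + origin terminal + freight + insurance = 308401.47 + 495.63 + 419.20 + 628.31 + 9715.93 + 485.86 = 320146.40
Ad valorem component: 320146.40 × 15.6% = 49942.84
Specific component: 16074 × 0.73 = 11734.02
Import duty = 49942.84 + 11734.02 = 61676.86
Buyer bears: inland to port 495.63 + export clearance 419.20 + origin terminal 628.31 + freight 9715.93 + insurance 485.86 + brokerage 460.40 + delivery 536.33 + duty 61676.86 = 74418.52
Landed cost = invoice 308401.47 + 74418.52 = 382819.99

Total landed cost: AUD 382819.99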